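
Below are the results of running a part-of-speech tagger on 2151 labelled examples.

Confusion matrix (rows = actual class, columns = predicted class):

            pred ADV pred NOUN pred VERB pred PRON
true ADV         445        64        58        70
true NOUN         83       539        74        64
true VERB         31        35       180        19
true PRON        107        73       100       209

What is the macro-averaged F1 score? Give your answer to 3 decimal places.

0.610

Per-class F1 score (2·TP/(2·TP+FP+FN)):
  ADV: TP=445, FP=83+31+107=221, FN=64+58+70=192 → 890/1303 = 0.6830
  NOUN: TP=539, FP=64+35+73=172, FN=83+74+64=221 → 1078/1471 = 0.7328
  VERB: TP=180, FP=58+74+100=232, FN=31+35+19=85 → 360/677 = 0.5318
  PRON: TP=209, FP=70+64+19=153, FN=107+73+100=280 → 418/851 = 0.4912
Macro-F1 score = mean = (0.6830 + 0.7328 + 0.5318 + 0.4912) / 4 = 0.610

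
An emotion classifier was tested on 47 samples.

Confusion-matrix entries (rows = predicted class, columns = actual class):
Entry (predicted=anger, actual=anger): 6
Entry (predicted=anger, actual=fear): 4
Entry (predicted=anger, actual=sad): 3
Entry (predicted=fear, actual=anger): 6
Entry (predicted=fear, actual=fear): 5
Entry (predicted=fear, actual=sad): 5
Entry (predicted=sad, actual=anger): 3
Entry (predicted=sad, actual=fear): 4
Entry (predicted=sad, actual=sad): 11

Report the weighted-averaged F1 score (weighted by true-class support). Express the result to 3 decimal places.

Per-class F1 score (2·TP/(2·TP+FP+FN)):
  anger: TP=6, FP=4+3=7, FN=6+3=9 → 12/28 = 0.4286
  fear: TP=5, FP=6+5=11, FN=4+4=8 → 10/29 = 0.3448
  sad: TP=11, FP=3+4=7, FN=3+5=8 → 22/37 = 0.5946
Weighted-F1 score = Σ (supportᵢ/N)·F1 scoreᵢ with N=47: (15/47)·0.4286 + (13/47)·0.3448 + (19/47)·0.5946 = 0.473

0.473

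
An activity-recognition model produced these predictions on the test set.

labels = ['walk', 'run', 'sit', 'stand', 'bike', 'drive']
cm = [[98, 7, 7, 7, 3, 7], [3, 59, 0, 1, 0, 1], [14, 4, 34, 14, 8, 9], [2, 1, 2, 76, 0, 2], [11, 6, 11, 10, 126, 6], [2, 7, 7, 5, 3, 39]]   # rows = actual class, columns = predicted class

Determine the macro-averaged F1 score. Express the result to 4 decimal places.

Per-class F1 score (2·TP/(2·TP+FP+FN)):
  walk: TP=98, FP=3+14+2+11+2=32, FN=7+7+7+3+7=31 → 196/259 = 0.75676
  run: TP=59, FP=7+4+1+6+7=25, FN=3+0+1+0+1=5 → 118/148 = 0.79730
  sit: TP=34, FP=7+0+2+11+7=27, FN=14+4+14+8+9=49 → 68/144 = 0.47222
  stand: TP=76, FP=7+1+14+10+5=37, FN=2+1+2+0+2=7 → 152/196 = 0.77551
  bike: TP=126, FP=3+0+8+0+3=14, FN=11+6+11+10+6=44 → 252/310 = 0.81290
  drive: TP=39, FP=7+1+9+2+6=25, FN=2+7+7+5+3=24 → 78/127 = 0.61417
Macro-F1 score = mean = (0.75676 + 0.79730 + 0.47222 + 0.77551 + 0.81290 + 0.61417) / 6 = 0.7048

0.7048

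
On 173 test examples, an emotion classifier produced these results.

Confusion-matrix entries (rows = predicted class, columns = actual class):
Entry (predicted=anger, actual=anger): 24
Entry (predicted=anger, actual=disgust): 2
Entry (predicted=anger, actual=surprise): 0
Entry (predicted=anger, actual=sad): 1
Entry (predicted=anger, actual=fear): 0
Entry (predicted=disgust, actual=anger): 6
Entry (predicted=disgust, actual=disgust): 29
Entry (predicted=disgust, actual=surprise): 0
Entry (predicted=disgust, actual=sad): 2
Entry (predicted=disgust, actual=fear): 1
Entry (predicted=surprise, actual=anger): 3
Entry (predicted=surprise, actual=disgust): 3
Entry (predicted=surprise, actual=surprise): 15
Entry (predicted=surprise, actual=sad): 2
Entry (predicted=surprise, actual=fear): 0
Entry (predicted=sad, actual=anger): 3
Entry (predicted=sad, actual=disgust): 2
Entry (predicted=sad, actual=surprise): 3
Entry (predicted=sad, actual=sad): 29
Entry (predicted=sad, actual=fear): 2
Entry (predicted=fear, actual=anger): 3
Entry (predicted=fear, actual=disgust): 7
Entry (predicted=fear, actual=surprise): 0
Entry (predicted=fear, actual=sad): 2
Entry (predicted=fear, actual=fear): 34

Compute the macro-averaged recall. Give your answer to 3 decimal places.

0.770

Per-class recall (TP/(TP+FN)):
  anger: TP=24, FN=6+3+3+3=15 → 24/39 = 0.6154
  disgust: TP=29, FN=2+3+2+7=14 → 29/43 = 0.6744
  surprise: TP=15, FN=0+0+3+0=3 → 15/18 = 0.8333
  sad: TP=29, FN=1+2+2+2=7 → 29/36 = 0.8056
  fear: TP=34, FN=0+1+0+2=3 → 34/37 = 0.9189
Macro-recall = mean = (0.6154 + 0.6744 + 0.8333 + 0.8056 + 0.9189) / 5 = 0.770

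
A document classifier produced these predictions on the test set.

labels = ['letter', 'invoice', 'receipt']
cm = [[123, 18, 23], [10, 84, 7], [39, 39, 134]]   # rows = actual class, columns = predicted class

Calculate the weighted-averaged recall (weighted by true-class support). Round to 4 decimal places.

0.7149

Per-class recall (TP/(TP+FN)):
  letter: TP=123, FN=18+23=41 → 123/164 = 0.75000
  invoice: TP=84, FN=10+7=17 → 84/101 = 0.83168
  receipt: TP=134, FN=39+39=78 → 134/212 = 0.63208
Weighted-recall = Σ (supportᵢ/N)·recallᵢ with N=477: (164/477)·0.75000 + (101/477)·0.83168 + (212/477)·0.63208 = 0.7149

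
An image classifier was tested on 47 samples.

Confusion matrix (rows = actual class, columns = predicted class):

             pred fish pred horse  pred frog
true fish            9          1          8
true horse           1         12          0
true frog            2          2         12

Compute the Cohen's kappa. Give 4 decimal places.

Observed agreement pₒ = trace/N = 33/47 = 0.70213
Expected agreement pₑ = Σ (rowᵢ·colᵢ)/N² = (18·12 + 13·15 + 16·20)/47² = 0.33092
κ = (pₒ − pₑ)/(1 − pₑ) = (0.70213 − 0.33092)/(1 − 0.33092) = 0.5548

0.5548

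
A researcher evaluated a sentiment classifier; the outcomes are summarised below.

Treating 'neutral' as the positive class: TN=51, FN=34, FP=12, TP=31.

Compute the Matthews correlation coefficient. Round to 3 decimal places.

0.303

MCC = (TP·TN − FP·FN) / √((TP+FP)(TP+FN)(TN+FP)(TN+FN))
Numerator = 31·51 − 12·34 = 1173
Denominator = √(43·65·63·85) = √14967225 = 3868.7498
MCC = 1173 / 3868.7498 = 0.303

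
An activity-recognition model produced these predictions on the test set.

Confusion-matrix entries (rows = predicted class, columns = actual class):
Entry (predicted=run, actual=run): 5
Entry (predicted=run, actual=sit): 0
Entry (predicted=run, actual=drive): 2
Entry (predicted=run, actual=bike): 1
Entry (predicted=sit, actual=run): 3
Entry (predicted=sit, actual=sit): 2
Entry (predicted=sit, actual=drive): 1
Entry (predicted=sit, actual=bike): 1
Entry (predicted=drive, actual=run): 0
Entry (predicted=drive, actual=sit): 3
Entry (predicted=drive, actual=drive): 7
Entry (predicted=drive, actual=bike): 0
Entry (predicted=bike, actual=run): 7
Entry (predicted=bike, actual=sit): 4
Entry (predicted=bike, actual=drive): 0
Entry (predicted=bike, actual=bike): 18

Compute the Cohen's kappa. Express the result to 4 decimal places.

0.4213

Observed agreement pₒ = trace/N = 32/54 = 0.59259
Expected agreement pₑ = Σ (rowᵢ·colᵢ)/N² = (15·8 + 9·7 + 10·10 + 20·29)/54² = 0.29595
κ = (pₒ − pₑ)/(1 − pₑ) = (0.59259 − 0.29595)/(1 − 0.29595) = 0.4213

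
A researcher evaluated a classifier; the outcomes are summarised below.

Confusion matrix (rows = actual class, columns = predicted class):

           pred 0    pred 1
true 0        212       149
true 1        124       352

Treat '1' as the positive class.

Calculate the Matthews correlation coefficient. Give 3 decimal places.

0.330

MCC = (TP·TN − FP·FN) / √((TP+FP)(TP+FN)(TN+FP)(TN+FN))
Numerator = 352·212 − 149·124 = 56148
Denominator = √(501·476·361·336) = √28926184896 = 170076.9970
MCC = 56148 / 170076.9970 = 0.330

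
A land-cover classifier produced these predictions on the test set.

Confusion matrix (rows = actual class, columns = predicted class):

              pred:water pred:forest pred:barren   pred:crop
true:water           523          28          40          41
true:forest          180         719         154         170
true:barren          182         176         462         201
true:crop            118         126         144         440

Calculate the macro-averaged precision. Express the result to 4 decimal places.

Per-class precision (TP/(TP+FP)):
  water: TP=523, FP=180+182+118=480 → 523/1003 = 0.52144
  forest: TP=719, FP=28+176+126=330 → 719/1049 = 0.68541
  barren: TP=462, FP=40+154+144=338 → 462/800 = 0.57750
  crop: TP=440, FP=41+170+201=412 → 440/852 = 0.51643
Macro-precision = mean = (0.52144 + 0.68541 + 0.57750 + 0.51643) / 4 = 0.5752

0.5752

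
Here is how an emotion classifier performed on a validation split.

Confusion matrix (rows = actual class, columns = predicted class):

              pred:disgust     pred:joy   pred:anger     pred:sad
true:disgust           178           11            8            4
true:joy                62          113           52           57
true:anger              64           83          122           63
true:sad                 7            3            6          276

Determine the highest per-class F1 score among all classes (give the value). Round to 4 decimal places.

0.7977

Per-class F1 score (2·TP/(2·TP+FP+FN)):
  disgust: TP=178, FP=62+64+7=133, FN=11+8+4=23 → 356/512 = 0.69531
  joy: TP=113, FP=11+83+3=97, FN=62+52+57=171 → 226/494 = 0.45749
  anger: TP=122, FP=8+52+6=66, FN=64+83+63=210 → 244/520 = 0.46923
  sad: TP=276, FP=4+57+63=124, FN=7+3+6=16 → 552/692 = 0.79769
Highest is class 'sad' with F1 score = 0.7977.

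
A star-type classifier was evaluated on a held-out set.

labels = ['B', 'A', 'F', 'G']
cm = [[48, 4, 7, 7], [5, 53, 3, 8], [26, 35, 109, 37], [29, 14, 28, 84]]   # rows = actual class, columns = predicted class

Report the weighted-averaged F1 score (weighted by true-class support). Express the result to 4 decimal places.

Per-class F1 score (2·TP/(2·TP+FP+FN)):
  B: TP=48, FP=5+26+29=60, FN=4+7+7=18 → 96/174 = 0.55172
  A: TP=53, FP=4+35+14=53, FN=5+3+8=16 → 106/175 = 0.60571
  F: TP=109, FP=7+3+28=38, FN=26+35+37=98 → 218/354 = 0.61582
  G: TP=84, FP=7+8+37=52, FN=29+14+28=71 → 168/291 = 0.57732
Weighted-F1 score = Σ (supportᵢ/N)·F1 scoreᵢ with N=497: (66/497)·0.55172 + (69/497)·0.60571 + (207/497)·0.61582 + (155/497)·0.57732 = 0.5939

0.5939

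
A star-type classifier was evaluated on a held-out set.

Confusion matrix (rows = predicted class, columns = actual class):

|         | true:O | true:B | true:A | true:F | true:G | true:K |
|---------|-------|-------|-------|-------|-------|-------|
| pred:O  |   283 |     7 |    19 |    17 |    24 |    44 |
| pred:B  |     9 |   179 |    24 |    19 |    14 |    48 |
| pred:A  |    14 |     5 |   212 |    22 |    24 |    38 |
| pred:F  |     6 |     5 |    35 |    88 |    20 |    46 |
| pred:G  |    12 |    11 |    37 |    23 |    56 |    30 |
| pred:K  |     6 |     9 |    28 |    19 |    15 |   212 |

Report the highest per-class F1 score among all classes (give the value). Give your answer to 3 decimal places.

Per-class F1 score (2·TP/(2·TP+FP+FN)):
  O: TP=283, FP=7+19+17+24+44=111, FN=9+14+6+12+6=47 → 566/724 = 0.7818
  B: TP=179, FP=9+24+19+14+48=114, FN=7+5+5+11+9=37 → 358/509 = 0.7033
  A: TP=212, FP=14+5+22+24+38=103, FN=19+24+35+37+28=143 → 424/670 = 0.6328
  F: TP=88, FP=6+5+35+20+46=112, FN=17+19+22+23+19=100 → 176/388 = 0.4536
  G: TP=56, FP=12+11+37+23+30=113, FN=24+14+24+20+15=97 → 112/322 = 0.3478
  K: TP=212, FP=6+9+28+19+15=77, FN=44+48+38+46+30=206 → 424/707 = 0.5997
Highest is class 'O' with F1 score = 0.782.

0.782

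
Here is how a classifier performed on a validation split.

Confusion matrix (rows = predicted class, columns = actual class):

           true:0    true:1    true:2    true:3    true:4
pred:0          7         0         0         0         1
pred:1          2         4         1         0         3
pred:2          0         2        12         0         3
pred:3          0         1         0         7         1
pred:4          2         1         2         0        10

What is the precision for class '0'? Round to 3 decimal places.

Take TP from the diagonal, FP from the rest of the '0' prediction marginal, FN from the rest of the '0' actual marginal.
precision = TP/(TP+FP).
0: TP=7, FP=0+0+0+1=1 → 7/8 = 0.8750

0.875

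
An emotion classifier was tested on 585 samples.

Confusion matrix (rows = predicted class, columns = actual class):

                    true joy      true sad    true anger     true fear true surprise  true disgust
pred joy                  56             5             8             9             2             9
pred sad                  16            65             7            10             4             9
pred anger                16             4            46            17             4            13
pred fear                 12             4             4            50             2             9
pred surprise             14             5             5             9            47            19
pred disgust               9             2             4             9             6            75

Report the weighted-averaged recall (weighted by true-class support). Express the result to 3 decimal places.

Per-class recall (TP/(TP+FN)):
  joy: TP=56, FN=16+16+12+14+9=67 → 56/123 = 0.4553
  sad: TP=65, FN=5+4+4+5+2=20 → 65/85 = 0.7647
  anger: TP=46, FN=8+7+4+5+4=28 → 46/74 = 0.6216
  fear: TP=50, FN=9+10+17+9+9=54 → 50/104 = 0.4808
  surprise: TP=47, FN=2+4+4+2+6=18 → 47/65 = 0.7231
  disgust: TP=75, FN=9+9+13+9+19=59 → 75/134 = 0.5597
Weighted-recall = Σ (supportᵢ/N)·recallᵢ with N=585: (123/585)·0.4553 + (85/585)·0.7647 + (74/585)·0.6216 + (104/585)·0.4808 + (65/585)·0.7231 + (134/585)·0.5597 = 0.579

0.579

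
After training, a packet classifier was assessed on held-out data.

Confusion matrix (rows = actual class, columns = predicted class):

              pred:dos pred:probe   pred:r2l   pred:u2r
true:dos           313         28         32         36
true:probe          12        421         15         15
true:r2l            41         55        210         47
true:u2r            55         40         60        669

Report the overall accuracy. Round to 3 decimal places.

Accuracy = trace / total = (313+421+210+669=1613) / 2049 = 1613/2049 = 0.787

0.787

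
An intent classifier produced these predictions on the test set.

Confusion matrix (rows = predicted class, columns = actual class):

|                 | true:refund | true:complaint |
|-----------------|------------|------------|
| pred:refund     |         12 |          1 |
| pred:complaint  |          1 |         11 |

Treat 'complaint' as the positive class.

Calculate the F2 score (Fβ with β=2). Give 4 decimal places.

0.9167

Fβ = (1+β²)·TP / ((1+β²)·TP + β²·FN + FP), with β²=4
= 5·11 / (5·11 + 4·1 + 1) = 0.9167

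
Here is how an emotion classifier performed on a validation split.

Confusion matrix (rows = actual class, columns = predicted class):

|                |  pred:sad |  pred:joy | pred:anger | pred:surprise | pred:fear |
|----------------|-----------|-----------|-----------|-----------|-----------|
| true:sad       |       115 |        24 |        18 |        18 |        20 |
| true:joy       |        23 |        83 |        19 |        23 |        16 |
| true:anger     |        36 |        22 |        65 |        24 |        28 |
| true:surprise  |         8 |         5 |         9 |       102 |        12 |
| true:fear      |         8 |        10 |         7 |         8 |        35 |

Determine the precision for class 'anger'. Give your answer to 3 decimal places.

0.551

precision = TP/(TP+FP).
anger: TP=65, FP=18+19+9+7=53 → 65/118 = 0.5508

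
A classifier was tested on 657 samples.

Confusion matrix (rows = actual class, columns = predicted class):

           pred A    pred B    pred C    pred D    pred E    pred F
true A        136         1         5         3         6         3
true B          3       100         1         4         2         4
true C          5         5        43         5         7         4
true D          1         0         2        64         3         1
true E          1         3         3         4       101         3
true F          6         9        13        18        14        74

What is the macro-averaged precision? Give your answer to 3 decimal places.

0.771

Per-class precision (TP/(TP+FP)):
  A: TP=136, FP=3+5+1+1+6=16 → 136/152 = 0.8947
  B: TP=100, FP=1+5+0+3+9=18 → 100/118 = 0.8475
  C: TP=43, FP=5+1+2+3+13=24 → 43/67 = 0.6418
  D: TP=64, FP=3+4+5+4+18=34 → 64/98 = 0.6531
  E: TP=101, FP=6+2+7+3+14=32 → 101/133 = 0.7594
  F: TP=74, FP=3+4+4+1+3=15 → 74/89 = 0.8315
Macro-precision = mean = (0.8947 + 0.8475 + 0.6418 + 0.6531 + 0.7594 + 0.8315) / 6 = 0.771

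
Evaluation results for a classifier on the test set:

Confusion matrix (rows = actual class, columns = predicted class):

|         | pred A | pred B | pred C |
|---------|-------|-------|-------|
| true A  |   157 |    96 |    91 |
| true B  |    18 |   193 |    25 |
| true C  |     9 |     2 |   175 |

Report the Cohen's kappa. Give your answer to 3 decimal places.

0.539

Observed agreement pₒ = trace/N = 525/766 = 0.6854
Expected agreement pₑ = Σ (rowᵢ·colᵢ)/N² = (344·184 + 236·291 + 186·291)/766² = 0.3172
κ = (pₒ − pₑ)/(1 − pₑ) = (0.6854 − 0.3172)/(1 − 0.3172) = 0.539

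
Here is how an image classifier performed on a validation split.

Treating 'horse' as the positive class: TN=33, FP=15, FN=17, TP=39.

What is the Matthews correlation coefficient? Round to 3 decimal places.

MCC = (TP·TN − FP·FN) / √((TP+FP)(TP+FN)(TN+FP)(TN+FN))
Numerator = 39·33 − 15·17 = 1032
Denominator = √(54·56·48·50) = √7257600 = 2693.9933
MCC = 1032 / 2693.9933 = 0.383

0.383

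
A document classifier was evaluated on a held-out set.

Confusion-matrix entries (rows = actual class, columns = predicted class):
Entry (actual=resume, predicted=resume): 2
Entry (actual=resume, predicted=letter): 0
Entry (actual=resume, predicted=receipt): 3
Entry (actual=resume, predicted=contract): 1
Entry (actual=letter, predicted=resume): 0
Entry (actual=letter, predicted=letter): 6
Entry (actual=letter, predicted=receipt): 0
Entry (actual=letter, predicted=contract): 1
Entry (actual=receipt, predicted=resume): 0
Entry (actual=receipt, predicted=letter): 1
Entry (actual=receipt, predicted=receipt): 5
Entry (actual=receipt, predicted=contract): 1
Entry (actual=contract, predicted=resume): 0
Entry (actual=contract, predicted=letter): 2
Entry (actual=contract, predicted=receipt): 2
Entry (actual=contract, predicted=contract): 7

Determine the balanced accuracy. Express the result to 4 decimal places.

0.6353

Balanced accuracy = mean of per-class recall.
  resume: recall = 2/6 = 0.33333
  letter: recall = 6/7 = 0.85714
  receipt: recall = 5/7 = 0.71429
  contract: recall = 7/11 = 0.63636
Mean = (0.33333 + 0.85714 + 0.71429 + 0.63636) / 4 = 0.6353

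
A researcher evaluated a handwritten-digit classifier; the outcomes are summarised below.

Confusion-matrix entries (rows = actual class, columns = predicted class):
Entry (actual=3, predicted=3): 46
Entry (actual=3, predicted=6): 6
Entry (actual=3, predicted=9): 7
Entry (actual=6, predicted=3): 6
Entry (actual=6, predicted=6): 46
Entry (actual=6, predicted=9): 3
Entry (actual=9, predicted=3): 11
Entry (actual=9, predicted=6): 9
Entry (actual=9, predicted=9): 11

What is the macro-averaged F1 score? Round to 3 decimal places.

Per-class F1 score (2·TP/(2·TP+FP+FN)):
  3: TP=46, FP=6+11=17, FN=6+7=13 → 92/122 = 0.7541
  6: TP=46, FP=6+9=15, FN=6+3=9 → 92/116 = 0.7931
  9: TP=11, FP=7+3=10, FN=11+9=20 → 22/52 = 0.4231
Macro-F1 score = mean = (0.7541 + 0.7931 + 0.4231) / 3 = 0.657

0.657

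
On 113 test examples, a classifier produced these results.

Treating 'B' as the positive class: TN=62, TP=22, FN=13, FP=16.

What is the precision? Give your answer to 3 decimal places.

Precision = TP/(TP+FP) = 22/(22+16) = 22/38 = 0.579

0.579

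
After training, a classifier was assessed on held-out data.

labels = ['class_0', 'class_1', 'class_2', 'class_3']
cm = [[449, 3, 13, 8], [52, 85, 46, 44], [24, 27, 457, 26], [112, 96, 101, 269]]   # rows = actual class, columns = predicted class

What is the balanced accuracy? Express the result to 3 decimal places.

Balanced accuracy = mean of per-class recall.
  class_0: recall = 449/473 = 0.9493
  class_1: recall = 85/227 = 0.3744
  class_2: recall = 457/534 = 0.8558
  class_3: recall = 269/578 = 0.4654
Mean = (0.9493 + 0.3744 + 0.8558 + 0.4654) / 4 = 0.661

0.661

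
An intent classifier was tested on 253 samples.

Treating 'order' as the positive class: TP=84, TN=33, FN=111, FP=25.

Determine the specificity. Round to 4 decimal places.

0.5690

Specificity = TN/(TN+FP) = 33/(33+25) = 0.5690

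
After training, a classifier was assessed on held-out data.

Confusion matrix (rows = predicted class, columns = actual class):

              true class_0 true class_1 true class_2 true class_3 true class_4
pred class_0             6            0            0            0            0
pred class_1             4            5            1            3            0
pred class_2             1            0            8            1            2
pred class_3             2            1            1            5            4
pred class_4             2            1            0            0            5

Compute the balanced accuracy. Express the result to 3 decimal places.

Balanced accuracy = mean of per-class recall.
  class_0: recall = 6/15 = 0.4000
  class_1: recall = 5/7 = 0.7143
  class_2: recall = 8/10 = 0.8000
  class_3: recall = 5/9 = 0.5556
  class_4: recall = 5/11 = 0.4545
Mean = (0.4000 + 0.7143 + 0.8000 + 0.5556 + 0.4545) / 5 = 0.585

0.585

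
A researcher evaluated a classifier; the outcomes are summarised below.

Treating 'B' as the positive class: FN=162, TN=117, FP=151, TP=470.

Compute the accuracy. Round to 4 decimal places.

0.6522

Accuracy = (TP+TN)/N = (470+117)/900 = 0.6522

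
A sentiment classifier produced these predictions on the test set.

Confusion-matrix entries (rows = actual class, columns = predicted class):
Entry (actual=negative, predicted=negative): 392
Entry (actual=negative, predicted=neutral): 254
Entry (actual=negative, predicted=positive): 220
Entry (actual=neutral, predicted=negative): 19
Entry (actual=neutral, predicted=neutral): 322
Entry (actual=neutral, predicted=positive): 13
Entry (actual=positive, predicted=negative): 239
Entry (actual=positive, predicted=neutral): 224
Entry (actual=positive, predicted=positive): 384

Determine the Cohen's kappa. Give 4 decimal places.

0.3102

Observed agreement pₒ = trace/N = 1098/2067 = 0.53120
Expected agreement pₑ = Σ (rowᵢ·colᵢ)/N² = (866·650 + 354·800 + 847·617)/2067² = 0.32035
κ = (pₒ − pₑ)/(1 − pₑ) = (0.53120 − 0.32035)/(1 − 0.32035) = 0.3102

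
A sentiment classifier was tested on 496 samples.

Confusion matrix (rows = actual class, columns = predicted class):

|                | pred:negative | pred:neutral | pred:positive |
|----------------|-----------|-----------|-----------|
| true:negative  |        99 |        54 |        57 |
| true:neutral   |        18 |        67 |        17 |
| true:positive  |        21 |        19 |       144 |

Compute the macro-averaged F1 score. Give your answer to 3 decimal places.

Per-class F1 score (2·TP/(2·TP+FP+FN)):
  negative: TP=99, FP=18+21=39, FN=54+57=111 → 198/348 = 0.5690
  neutral: TP=67, FP=54+19=73, FN=18+17=35 → 134/242 = 0.5537
  positive: TP=144, FP=57+17=74, FN=21+19=40 → 288/402 = 0.7164
Macro-F1 score = mean = (0.5690 + 0.5537 + 0.7164) / 3 = 0.613

0.613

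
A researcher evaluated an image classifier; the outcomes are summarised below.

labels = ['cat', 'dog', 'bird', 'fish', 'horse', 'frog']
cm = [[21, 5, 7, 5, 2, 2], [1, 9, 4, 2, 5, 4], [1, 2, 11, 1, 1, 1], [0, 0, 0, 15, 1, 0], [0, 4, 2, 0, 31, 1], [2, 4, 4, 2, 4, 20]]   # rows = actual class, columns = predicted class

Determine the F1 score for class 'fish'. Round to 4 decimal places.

0.7317

Take TP from the diagonal, FP from the rest of the 'fish' prediction marginal, FN from the rest of the 'fish' actual marginal.
F1 score = 2·TP/(2·TP+FP+FN).
fish: TP=15, FP=5+2+1+0+2=10, FN=0+0+0+1+0=1 → 30/41 = 0.73171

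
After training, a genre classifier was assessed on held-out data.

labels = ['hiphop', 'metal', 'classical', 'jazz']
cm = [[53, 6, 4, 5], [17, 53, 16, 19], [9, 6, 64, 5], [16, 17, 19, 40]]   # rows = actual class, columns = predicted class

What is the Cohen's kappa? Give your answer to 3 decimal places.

0.471

Observed agreement pₒ = trace/N = 210/349 = 0.6017
Expected agreement pₑ = Σ (rowᵢ·colᵢ)/N² = (68·95 + 105·82 + 84·103 + 92·69)/349² = 0.2469
κ = (pₒ − pₑ)/(1 − pₑ) = (0.6017 − 0.2469)/(1 − 0.2469) = 0.471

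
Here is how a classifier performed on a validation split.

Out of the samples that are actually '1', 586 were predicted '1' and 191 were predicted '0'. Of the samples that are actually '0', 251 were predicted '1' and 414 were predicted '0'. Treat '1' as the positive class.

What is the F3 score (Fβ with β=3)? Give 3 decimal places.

0.748

Fβ = (1+β²)·TP / ((1+β²)·TP + β²·FN + FP), with β²=9
= 10·586 / (10·586 + 9·191 + 251) = 0.748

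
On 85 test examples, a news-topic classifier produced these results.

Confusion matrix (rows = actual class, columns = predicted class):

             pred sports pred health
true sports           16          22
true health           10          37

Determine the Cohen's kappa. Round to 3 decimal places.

0.215

Observed agreement pₒ = trace/N = 53/85 = 0.6235
Expected agreement pₑ = Σ (rowᵢ·colᵢ)/N² = (38·26 + 47·59)/85² = 0.5206
κ = (pₒ − pₑ)/(1 − pₑ) = (0.6235 − 0.5206)/(1 − 0.5206) = 0.215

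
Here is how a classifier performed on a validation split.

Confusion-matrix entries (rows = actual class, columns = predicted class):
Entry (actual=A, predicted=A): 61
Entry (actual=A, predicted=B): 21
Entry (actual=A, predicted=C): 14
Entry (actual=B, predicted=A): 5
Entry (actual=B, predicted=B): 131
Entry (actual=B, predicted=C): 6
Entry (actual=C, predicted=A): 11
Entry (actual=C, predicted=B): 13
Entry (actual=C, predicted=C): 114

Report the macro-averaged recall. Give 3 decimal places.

0.795

Per-class recall (TP/(TP+FN)):
  A: TP=61, FN=21+14=35 → 61/96 = 0.6354
  B: TP=131, FN=5+6=11 → 131/142 = 0.9225
  C: TP=114, FN=11+13=24 → 114/138 = 0.8261
Macro-recall = mean = (0.6354 + 0.9225 + 0.8261) / 3 = 0.795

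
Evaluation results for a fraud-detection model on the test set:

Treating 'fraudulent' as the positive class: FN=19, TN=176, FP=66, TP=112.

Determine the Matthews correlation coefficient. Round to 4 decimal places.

0.5564

MCC = (TP·TN − FP·FN) / √((TP+FP)(TP+FN)(TN+FP)(TN+FN))
Numerator = 112·176 − 66·19 = 18458
Denominator = √(178·131·242·195) = √1100376420 = 33171.9222
MCC = 18458 / 33171.9222 = 0.5564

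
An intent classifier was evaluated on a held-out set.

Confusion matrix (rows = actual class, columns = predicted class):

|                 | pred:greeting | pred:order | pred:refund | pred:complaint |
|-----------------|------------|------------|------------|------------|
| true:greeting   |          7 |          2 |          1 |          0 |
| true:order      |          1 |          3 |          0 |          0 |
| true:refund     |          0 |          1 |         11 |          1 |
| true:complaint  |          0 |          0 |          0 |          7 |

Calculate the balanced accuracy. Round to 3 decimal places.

Balanced accuracy = mean of per-class recall.
  greeting: recall = 7/10 = 0.7000
  order: recall = 3/4 = 0.7500
  refund: recall = 11/13 = 0.8462
  complaint: recall = 7/7 = 1.0000
Mean = (0.7000 + 0.7500 + 0.8462 + 1.0000) / 4 = 0.824

0.824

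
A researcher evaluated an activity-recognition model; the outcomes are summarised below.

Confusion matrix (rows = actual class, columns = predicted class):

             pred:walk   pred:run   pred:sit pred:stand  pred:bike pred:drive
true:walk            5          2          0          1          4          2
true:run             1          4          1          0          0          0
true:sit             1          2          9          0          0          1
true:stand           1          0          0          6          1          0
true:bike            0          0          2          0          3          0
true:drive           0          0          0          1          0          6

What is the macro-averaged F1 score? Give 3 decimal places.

0.618

Per-class F1 score (2·TP/(2·TP+FP+FN)):
  walk: TP=5, FP=1+1+1+0+0=3, FN=2+0+1+4+2=9 → 10/22 = 0.4545
  run: TP=4, FP=2+2+0+0+0=4, FN=1+1+0+0+0=2 → 8/14 = 0.5714
  sit: TP=9, FP=0+1+0+2+0=3, FN=1+2+0+0+1=4 → 18/25 = 0.7200
  stand: TP=6, FP=1+0+0+0+1=2, FN=1+0+0+1+0=2 → 12/16 = 0.7500
  bike: TP=3, FP=4+0+0+1+0=5, FN=0+0+2+0+0=2 → 6/13 = 0.4615
  drive: TP=6, FP=2+0+1+0+0=3, FN=0+0+0+1+0=1 → 12/16 = 0.7500
Macro-F1 score = mean = (0.4545 + 0.5714 + 0.7200 + 0.7500 + 0.4615 + 0.7500) / 6 = 0.618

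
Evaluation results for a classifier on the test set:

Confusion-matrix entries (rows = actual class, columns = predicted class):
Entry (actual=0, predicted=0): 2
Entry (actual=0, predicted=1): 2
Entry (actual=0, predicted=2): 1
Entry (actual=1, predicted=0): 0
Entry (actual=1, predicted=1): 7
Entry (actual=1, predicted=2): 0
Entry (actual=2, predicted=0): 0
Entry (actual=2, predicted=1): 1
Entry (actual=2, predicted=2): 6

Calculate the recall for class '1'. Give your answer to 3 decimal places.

1.000

Take TP from the diagonal, FP from the rest of the '1' prediction marginal, FN from the rest of the '1' actual marginal.
recall = TP/(TP+FN).
1: TP=7, FN=0+0=0 → 7/7 = 1.0000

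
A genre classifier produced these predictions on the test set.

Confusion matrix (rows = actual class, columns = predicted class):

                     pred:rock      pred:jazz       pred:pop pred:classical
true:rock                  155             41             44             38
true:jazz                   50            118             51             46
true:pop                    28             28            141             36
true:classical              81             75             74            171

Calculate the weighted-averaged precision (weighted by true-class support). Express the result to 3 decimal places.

Per-class precision (TP/(TP+FP)):
  rock: TP=155, FP=50+28+81=159 → 155/314 = 0.4936
  jazz: TP=118, FP=41+28+75=144 → 118/262 = 0.4504
  pop: TP=141, FP=44+51+74=169 → 141/310 = 0.4548
  classical: TP=171, FP=38+46+36=120 → 171/291 = 0.5876
Weighted-precision = Σ (supportᵢ/N)·precisionᵢ with N=1177: (278/1177)·0.4936 + (265/1177)·0.4504 + (233/1177)·0.4548 + (401/1177)·0.5876 = 0.508

0.508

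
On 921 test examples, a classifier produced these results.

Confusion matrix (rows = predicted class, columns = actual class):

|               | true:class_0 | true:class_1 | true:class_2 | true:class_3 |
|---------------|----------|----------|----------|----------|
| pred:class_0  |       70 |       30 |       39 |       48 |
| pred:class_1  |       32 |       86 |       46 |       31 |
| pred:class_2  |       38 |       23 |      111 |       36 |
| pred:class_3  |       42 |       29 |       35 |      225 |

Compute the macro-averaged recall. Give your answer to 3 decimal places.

Per-class recall (TP/(TP+FN)):
  class_0: TP=70, FN=32+38+42=112 → 70/182 = 0.3846
  class_1: TP=86, FN=30+23+29=82 → 86/168 = 0.5119
  class_2: TP=111, FN=39+46+35=120 → 111/231 = 0.4805
  class_3: TP=225, FN=48+31+36=115 → 225/340 = 0.6618
Macro-recall = mean = (0.3846 + 0.5119 + 0.4805 + 0.6618) / 4 = 0.510

0.510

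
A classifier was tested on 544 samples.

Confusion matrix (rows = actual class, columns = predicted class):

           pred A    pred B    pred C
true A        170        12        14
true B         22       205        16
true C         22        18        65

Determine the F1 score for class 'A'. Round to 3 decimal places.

0.829

Treat 'A' as positive and all other classes as negative.
F1 score = 2·TP/(2·TP+FP+FN).
A: TP=170, FP=22+22=44, FN=12+14=26 → 340/410 = 0.8293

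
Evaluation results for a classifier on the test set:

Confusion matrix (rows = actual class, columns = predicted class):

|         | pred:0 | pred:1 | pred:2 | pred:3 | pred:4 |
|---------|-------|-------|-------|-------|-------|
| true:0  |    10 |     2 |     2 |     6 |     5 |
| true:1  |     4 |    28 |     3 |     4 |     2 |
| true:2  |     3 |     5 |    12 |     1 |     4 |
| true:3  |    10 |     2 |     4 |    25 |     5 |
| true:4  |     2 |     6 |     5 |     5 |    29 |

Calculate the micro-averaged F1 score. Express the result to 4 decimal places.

0.5652

Micro-averaging pools counts across classes: ΣTP=104, ΣFP=80, ΣFN=80.
Micro-F1 score = 2·TP/(2·TP+FP+FN) on pooled counts = 0.5652 (equals overall accuracy in single-label multiclass).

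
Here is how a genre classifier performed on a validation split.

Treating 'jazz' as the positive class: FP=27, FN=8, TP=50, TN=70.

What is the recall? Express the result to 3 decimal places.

Recall = TP/(TP+FN) = 50/(50+8) = 50/58 = 0.862

0.862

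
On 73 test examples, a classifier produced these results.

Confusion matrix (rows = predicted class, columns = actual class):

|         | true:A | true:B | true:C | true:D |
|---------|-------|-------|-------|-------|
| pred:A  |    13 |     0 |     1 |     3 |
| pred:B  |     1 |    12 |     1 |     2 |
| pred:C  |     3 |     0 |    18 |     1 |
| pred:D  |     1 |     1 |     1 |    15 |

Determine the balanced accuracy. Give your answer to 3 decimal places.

Balanced accuracy = mean of per-class recall.
  A: recall = 13/18 = 0.7222
  B: recall = 12/13 = 0.9231
  C: recall = 18/21 = 0.8571
  D: recall = 15/21 = 0.7143
Mean = (0.7222 + 0.9231 + 0.8571 + 0.7143) / 4 = 0.804

0.804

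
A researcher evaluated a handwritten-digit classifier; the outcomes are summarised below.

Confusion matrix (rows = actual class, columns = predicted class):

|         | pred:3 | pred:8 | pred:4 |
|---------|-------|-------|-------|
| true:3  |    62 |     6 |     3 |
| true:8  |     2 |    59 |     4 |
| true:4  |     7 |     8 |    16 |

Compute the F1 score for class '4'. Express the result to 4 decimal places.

Take TP from the diagonal, FP from the rest of the '4' prediction marginal, FN from the rest of the '4' actual marginal.
F1 score = 2·TP/(2·TP+FP+FN).
4: TP=16, FP=3+4=7, FN=7+8=15 → 32/54 = 0.59259

0.5926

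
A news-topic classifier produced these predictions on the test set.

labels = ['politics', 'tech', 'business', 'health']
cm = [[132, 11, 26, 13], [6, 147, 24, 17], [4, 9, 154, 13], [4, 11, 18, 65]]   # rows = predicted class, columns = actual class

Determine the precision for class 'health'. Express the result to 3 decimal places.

Take TP from the diagonal, FP from the rest of the 'health' prediction marginal, FN from the rest of the 'health' actual marginal.
precision = TP/(TP+FP).
health: TP=65, FP=4+11+18=33 → 65/98 = 0.6633

0.663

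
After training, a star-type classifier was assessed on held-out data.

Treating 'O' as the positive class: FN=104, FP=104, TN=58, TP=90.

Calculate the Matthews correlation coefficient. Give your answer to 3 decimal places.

MCC = (TP·TN − FP·FN) / √((TP+FP)(TP+FN)(TN+FP)(TN+FN))
Numerator = 90·58 − 104·104 = -5596
Denominator = √(194·194·162·162) = √987719184 = 31428.0000
MCC = -5596 / 31428.0000 = -0.178

-0.178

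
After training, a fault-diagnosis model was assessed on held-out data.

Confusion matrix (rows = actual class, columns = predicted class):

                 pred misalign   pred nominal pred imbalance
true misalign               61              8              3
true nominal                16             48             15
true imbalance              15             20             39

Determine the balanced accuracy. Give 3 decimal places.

Balanced accuracy = mean of per-class recall.
  misalign: recall = 61/72 = 0.8472
  nominal: recall = 48/79 = 0.6076
  imbalance: recall = 39/74 = 0.5270
Mean = (0.8472 + 0.6076 + 0.5270) / 3 = 0.661

0.661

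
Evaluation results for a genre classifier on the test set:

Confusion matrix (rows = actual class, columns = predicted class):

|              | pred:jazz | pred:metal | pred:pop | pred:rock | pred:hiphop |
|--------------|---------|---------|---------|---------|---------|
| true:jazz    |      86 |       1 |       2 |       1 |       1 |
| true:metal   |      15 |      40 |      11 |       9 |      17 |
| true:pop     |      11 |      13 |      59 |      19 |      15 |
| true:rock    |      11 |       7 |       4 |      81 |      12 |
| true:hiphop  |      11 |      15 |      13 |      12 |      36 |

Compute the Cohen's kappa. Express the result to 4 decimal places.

0.5013

Observed agreement pₒ = trace/N = 302/502 = 0.60159
Expected agreement pₑ = Σ (rowᵢ·colᵢ)/N² = (91·134 + 92·76 + 117·89 + 115·122 + 87·81)/502² = 0.20109
κ = (pₒ − pₑ)/(1 − pₑ) = (0.60159 − 0.20109)/(1 − 0.20109) = 0.5013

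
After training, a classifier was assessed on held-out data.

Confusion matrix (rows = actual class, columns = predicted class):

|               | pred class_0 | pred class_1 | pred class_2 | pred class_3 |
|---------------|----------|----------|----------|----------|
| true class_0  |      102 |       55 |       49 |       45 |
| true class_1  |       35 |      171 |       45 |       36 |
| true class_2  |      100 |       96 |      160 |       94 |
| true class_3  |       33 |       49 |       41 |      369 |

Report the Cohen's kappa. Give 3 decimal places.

Observed agreement pₒ = trace/N = 802/1480 = 0.5419
Expected agreement pₑ = Σ (rowᵢ·colᵢ)/N² = (251·270 + 287·371 + 450·295 + 492·544)/1480² = 0.2623
κ = (pₒ − pₑ)/(1 − pₑ) = (0.5419 − 0.2623)/(1 − 0.2623) = 0.379

0.379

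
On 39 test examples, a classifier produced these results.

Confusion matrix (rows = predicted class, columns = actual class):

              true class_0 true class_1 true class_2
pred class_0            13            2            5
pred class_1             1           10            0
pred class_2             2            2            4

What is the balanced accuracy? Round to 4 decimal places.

Balanced accuracy = mean of per-class recall.
  class_0: recall = 13/16 = 0.81250
  class_1: recall = 10/14 = 0.71429
  class_2: recall = 4/9 = 0.44444
Mean = (0.81250 + 0.71429 + 0.44444) / 3 = 0.6571

0.6571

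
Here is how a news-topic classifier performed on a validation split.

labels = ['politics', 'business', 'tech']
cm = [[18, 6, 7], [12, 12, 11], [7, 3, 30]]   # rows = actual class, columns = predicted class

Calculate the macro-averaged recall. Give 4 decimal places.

Per-class recall (TP/(TP+FN)):
  politics: TP=18, FN=6+7=13 → 18/31 = 0.58065
  business: TP=12, FN=12+11=23 → 12/35 = 0.34286
  tech: TP=30, FN=7+3=10 → 30/40 = 0.75000
Macro-recall = mean = (0.58065 + 0.34286 + 0.75000) / 3 = 0.5578

0.5578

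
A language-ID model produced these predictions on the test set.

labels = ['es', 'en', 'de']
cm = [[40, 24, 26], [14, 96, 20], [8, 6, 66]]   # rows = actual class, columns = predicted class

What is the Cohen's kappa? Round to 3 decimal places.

0.502

Observed agreement pₒ = trace/N = 202/300 = 0.6733
Expected agreement pₑ = Σ (rowᵢ·colᵢ)/N² = (90·62 + 130·126 + 80·112)/300² = 0.3436
κ = (pₒ − pₑ)/(1 − pₑ) = (0.6733 − 0.3436)/(1 − 0.3436) = 0.502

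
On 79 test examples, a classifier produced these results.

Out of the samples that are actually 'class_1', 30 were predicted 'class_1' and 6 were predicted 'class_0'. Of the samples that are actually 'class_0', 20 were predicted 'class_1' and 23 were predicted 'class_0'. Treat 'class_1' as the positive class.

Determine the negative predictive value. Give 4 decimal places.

NPV = TN/(TN+FN) = 23/(23+6) = 0.7931

0.7931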